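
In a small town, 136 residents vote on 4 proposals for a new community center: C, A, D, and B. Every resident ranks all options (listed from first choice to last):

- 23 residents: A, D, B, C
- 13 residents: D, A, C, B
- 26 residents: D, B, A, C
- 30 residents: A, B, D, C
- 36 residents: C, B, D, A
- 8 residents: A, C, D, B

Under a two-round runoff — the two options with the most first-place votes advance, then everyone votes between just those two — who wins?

Round 1 first-place votes: C 36, A 61, D 39, B 0.
A and D advance.
Runoff: A is preferred to D by 61 voters; D by 75.
D wins the runoff.

D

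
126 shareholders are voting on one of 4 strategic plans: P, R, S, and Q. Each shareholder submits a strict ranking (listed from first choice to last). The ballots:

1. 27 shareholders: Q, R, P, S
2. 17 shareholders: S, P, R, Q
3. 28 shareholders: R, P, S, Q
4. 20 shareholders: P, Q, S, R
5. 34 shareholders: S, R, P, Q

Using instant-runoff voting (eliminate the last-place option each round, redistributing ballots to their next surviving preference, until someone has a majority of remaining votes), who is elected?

S

Round 1: P 20, R 28, S 51, Q 27. Eliminate P.
Round 2: R 28, S 51, Q 47. Eliminate R.
Round 3: S 79, Q 47. S has a majority.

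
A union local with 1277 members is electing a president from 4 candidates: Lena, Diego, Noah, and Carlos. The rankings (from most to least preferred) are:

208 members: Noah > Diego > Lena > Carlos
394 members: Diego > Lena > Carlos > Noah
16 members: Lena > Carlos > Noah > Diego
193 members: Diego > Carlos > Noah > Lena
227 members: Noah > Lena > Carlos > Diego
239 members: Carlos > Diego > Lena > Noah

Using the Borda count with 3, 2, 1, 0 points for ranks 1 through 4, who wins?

Lena: 208·1 + 394·2 + 16·3 + 193·0 + 227·2 + 239·1 = 1737
Diego: 208·2 + 394·3 + 16·0 + 193·3 + 227·0 + 239·2 = 2655
Noah: 208·3 + 394·0 + 16·1 + 193·1 + 227·3 + 239·0 = 1514
Carlos: 208·0 + 394·1 + 16·2 + 193·2 + 227·1 + 239·3 = 1756
Diego has the highest Borda score (2655).

Diego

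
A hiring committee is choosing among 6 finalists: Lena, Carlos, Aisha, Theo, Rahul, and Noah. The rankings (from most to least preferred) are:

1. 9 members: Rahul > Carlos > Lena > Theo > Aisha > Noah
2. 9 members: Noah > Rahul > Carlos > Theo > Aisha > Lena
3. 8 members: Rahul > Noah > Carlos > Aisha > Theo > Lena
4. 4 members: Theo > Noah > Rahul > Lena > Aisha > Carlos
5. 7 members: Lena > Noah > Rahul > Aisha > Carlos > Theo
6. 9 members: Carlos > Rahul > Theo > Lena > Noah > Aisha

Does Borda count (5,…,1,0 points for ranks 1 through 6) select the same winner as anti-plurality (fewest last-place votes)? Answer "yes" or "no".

Borda — scores: Lena 88, Carlos 139, Aisha 52, Theo 91, Rahul 190, Noah 130. Winner: Rahul.
Anti-plurality — last-place votes: Lena 17, Carlos 4, Aisha 9, Theo 7, Rahul 0, Noah 9. Winner: Rahul.
The two methods agree.

yes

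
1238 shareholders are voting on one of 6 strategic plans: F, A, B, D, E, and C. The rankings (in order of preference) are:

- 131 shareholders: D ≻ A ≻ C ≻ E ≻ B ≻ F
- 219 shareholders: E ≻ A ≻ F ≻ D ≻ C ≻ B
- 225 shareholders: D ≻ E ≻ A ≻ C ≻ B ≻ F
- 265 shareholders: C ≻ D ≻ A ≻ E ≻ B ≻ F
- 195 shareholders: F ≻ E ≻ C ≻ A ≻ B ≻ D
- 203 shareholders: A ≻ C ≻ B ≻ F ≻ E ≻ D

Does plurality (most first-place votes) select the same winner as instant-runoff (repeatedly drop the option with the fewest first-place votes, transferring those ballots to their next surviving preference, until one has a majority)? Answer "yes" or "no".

no

Plurality — first-place votes: F 195, A 203, B 0, D 356, E 219, C 265. Winner: D.
Instant-runoff — R1 F 195, A 203, B 0, D 356, E 219, C 265 (B out); R2 F 195, A 203, D 356, E 219, C 265 (F out); R3 A 203, D 356, E 414, C 265 (A out); R4 D 356, E 414, C 468 (D out); R5 E 639, C 599 (E winner). Winner: E.
The two methods disagree.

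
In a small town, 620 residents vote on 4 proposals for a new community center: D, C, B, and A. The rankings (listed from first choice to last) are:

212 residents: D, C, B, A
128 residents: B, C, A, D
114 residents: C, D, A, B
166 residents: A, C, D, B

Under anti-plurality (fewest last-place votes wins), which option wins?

Last-place votes: D 128, C 0, B 280, A 212.
C is ranked last by the fewest voters, so C wins.

C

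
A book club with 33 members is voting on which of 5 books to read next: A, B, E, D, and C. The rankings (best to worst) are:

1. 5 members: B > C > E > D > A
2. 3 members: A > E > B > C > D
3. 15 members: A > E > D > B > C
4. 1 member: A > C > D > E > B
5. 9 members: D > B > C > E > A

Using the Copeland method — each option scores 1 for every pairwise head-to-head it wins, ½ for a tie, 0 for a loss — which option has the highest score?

A

A: beats B, E, D, and C → score 4.
B: beats C; loses to A, E, and D → score 1.
E: beats B, D, and C; loses to A → score 3.
D: beats B and C; loses to A and E → score 2.
C: loses to A, B, E, and D → score 0.
A has the best pairwise record.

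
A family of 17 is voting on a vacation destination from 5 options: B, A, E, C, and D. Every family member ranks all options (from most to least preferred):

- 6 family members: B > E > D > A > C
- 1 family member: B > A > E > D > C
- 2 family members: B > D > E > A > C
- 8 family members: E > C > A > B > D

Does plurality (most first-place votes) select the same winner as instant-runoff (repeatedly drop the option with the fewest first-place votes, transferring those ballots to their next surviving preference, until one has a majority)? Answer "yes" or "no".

Plurality — first-place votes: B 9, A 0, E 8, C 0, D 0. Winner: B.
Instant-runoff — R1 B 9, A 0, E 8, C 0, D 0 (B winner). Winner: B.
The two methods agree.

yes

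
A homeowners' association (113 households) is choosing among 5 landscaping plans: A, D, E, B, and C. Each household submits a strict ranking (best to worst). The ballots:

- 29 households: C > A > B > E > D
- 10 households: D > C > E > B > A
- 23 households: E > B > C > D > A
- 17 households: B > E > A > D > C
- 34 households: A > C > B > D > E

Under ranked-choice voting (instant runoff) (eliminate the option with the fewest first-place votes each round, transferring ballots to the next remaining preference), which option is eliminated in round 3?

A

Round 1: A 34, D 10, E 23, B 17, C 29. Eliminate D.
Round 2: A 34, E 23, B 17, C 39. Eliminate B.
Round 3: A 34, E 40, C 39. Eliminate A.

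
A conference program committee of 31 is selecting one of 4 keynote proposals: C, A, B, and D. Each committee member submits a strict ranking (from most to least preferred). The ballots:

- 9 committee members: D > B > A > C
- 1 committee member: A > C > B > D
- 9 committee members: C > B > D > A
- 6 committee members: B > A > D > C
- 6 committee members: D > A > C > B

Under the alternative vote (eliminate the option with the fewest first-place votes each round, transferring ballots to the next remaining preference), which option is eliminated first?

Round 1: C 9, A 1, B 6, D 15. Eliminate A.

A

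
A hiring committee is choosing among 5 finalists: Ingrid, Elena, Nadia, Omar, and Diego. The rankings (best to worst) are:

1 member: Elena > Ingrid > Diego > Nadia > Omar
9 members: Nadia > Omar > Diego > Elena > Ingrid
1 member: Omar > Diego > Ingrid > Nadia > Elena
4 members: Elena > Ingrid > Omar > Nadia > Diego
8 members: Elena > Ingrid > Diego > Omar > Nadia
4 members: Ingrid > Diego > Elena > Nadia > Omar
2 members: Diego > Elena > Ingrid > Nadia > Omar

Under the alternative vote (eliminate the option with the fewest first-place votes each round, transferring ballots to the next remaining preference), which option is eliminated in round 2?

Round 1: Ingrid 4, Elena 13, Nadia 9, Omar 1, Diego 2. Eliminate Omar.
Round 2: Ingrid 4, Elena 13, Nadia 9, Diego 3. Eliminate Diego.

Diego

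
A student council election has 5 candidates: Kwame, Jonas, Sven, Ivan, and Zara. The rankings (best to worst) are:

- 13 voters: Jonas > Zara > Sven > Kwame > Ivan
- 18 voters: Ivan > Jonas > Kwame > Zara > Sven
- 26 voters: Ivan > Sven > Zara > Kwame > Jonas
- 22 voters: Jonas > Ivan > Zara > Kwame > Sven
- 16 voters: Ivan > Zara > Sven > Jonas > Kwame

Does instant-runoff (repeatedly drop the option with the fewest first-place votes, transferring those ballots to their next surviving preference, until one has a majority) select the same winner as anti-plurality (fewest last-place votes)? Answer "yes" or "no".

no

Instant-runoff — R1 Kwame 0, Jonas 35, Sven 0, Ivan 60, Zara 0 (Ivan winner). Winner: Ivan.
Anti-plurality — last-place votes: Kwame 16, Jonas 26, Sven 40, Ivan 13, Zara 0. Winner: Zara.
The two methods disagree.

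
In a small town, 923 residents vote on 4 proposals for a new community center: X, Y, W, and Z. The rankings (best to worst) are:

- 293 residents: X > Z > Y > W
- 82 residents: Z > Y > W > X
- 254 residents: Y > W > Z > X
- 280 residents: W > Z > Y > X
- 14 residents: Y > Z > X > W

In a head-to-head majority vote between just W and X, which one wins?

W

Voters preferring W to X: 616; preferring X to W: 307.
W wins the head-to-head.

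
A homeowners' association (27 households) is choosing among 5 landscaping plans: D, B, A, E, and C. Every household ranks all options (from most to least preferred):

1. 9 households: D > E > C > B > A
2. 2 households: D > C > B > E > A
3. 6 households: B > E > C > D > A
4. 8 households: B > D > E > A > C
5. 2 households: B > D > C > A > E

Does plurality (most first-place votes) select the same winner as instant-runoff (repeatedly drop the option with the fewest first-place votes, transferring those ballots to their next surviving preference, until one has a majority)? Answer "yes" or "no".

Plurality — first-place votes: D 11, B 16, A 0, E 0, C 0. Winner: B.
Instant-runoff — R1 D 11, B 16, A 0, E 0, C 0 (B winner). Winner: B.
The two methods agree.

yes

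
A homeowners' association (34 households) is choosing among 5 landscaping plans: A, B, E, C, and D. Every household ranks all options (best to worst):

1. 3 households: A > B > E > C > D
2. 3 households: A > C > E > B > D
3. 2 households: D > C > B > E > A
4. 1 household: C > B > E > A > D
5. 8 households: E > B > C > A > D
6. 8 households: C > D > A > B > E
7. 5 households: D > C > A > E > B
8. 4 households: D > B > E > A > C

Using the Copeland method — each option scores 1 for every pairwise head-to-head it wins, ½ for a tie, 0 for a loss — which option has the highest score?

A: beats B and E; loses to C and D → score 2.
B: beats E; loses to A, C, and D → score 1.
E: loses to A, B, C, and D → score 0.
C: beats A, B, E, and D → score 4.
D: beats A, B, and E; loses to C → score 3.
C has the best pairwise record.

C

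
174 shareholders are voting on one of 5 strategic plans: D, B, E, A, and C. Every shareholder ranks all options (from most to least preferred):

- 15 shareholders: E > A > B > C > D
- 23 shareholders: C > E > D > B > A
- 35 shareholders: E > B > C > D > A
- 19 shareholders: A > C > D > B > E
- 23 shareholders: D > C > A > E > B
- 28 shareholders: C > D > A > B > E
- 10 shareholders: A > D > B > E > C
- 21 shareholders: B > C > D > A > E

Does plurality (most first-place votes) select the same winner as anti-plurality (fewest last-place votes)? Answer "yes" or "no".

yes

Plurality — first-place votes: D 23, B 21, E 50, A 29, C 51. Winner: C.
Anti-plurality — last-place votes: D 15, B 23, E 68, A 58, C 10. Winner: C.
The two methods agree.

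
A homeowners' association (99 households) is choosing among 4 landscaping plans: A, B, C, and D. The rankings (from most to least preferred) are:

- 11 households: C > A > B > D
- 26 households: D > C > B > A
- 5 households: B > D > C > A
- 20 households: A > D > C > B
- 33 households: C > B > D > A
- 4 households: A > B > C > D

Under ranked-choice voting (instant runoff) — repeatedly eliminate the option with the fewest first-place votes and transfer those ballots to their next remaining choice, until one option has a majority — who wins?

Round 1: A 24, B 5, C 44, D 26. Eliminate B.
Round 2: A 24, C 44, D 31. Eliminate A.
Round 3: C 48, D 51. D has a majority.

D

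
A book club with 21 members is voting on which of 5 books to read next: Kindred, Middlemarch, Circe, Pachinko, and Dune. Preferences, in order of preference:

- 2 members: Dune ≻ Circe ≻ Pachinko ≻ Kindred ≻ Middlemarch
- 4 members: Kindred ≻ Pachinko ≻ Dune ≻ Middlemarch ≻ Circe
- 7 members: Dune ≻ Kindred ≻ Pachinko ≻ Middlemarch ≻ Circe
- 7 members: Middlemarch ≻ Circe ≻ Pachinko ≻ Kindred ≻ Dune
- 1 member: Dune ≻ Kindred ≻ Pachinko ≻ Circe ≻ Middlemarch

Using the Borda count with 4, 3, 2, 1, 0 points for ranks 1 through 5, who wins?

Kindred: 2·1 + 4·4 + 7·3 + 7·1 + 1·3 = 49
Middlemarch: 2·0 + 4·1 + 7·1 + 7·4 + 1·0 = 39
Circe: 2·3 + 4·0 + 7·0 + 7·3 + 1·1 = 28
Pachinko: 2·2 + 4·3 + 7·2 + 7·2 + 1·2 = 46
Dune: 2·4 + 4·2 + 7·4 + 7·0 + 1·4 = 48
Kindred has the highest Borda score (49).

Kindred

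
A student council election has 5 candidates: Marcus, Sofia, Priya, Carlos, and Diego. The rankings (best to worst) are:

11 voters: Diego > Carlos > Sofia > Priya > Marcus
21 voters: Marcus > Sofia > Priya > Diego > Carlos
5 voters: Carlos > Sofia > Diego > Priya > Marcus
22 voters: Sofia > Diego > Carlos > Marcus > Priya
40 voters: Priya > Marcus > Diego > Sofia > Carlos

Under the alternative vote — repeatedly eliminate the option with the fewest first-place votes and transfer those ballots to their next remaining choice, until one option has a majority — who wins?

Round 1: Marcus 21, Sofia 22, Priya 40, Carlos 5, Diego 11. Eliminate Carlos.
Round 2: Marcus 21, Sofia 27, Priya 40, Diego 11. Eliminate Diego.
Round 3: Marcus 21, Sofia 38, Priya 40. Eliminate Marcus.
Round 4: Sofia 59, Priya 40. Sofia has a majority.

Sofia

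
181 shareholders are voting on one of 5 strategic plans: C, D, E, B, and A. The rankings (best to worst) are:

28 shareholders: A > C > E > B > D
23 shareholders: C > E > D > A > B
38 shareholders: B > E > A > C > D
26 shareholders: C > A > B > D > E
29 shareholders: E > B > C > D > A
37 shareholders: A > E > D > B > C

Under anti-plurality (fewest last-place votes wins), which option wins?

B

Last-place votes: C 37, D 66, E 26, B 23, A 29.
B is ranked last by the fewest voters, so B wins.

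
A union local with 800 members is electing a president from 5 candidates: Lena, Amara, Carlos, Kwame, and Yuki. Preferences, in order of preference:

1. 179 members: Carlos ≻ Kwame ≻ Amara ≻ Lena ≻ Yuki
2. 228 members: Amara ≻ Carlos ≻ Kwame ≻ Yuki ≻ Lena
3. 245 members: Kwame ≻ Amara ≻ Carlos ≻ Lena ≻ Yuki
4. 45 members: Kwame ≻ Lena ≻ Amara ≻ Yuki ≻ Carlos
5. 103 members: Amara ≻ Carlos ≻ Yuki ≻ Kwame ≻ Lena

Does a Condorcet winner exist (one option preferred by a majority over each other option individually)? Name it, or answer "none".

none

Checking pairwise contests:
Amara beats Lena 755–45.
Kwame beats Amara 469–331.
Amara beats Carlos 621–179.
Carlos beats Kwame 510–290.
Lena beats Yuki 469–331.
Every option loses at least one head-to-head, so there is no Condorcet winner.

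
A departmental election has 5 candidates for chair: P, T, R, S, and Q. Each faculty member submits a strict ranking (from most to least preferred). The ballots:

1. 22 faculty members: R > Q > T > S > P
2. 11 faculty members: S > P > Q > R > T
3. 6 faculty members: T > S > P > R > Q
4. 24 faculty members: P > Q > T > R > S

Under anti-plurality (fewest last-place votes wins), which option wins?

Last-place votes: P 22, T 11, R 0, S 24, Q 6.
R is ranked last by the fewest voters, so R wins.

R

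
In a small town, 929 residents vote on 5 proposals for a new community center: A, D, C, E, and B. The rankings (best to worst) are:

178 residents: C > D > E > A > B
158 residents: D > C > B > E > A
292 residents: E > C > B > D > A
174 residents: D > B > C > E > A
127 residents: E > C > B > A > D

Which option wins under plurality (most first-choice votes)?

First-place votes: A 0, D 332, C 178, E 419, B 0.
E has the most first-place votes.

E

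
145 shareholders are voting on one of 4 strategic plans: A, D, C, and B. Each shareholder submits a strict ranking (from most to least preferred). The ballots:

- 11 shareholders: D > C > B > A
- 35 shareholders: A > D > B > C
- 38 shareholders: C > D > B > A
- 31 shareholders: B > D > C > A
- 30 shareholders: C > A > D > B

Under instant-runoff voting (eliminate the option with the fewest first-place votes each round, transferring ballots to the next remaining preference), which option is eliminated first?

D

Round 1: A 35, D 11, C 68, B 31. Eliminate D.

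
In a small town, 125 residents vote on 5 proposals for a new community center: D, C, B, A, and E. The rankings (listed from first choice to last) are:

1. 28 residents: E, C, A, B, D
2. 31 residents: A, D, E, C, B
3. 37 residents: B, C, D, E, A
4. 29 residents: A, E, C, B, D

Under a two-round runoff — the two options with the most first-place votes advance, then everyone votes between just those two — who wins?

Round 1 first-place votes: D 0, C 0, B 37, A 60, E 28.
A and B advance.
Runoff: A is preferred to B by 88 voters; B by 37.
A wins the runoff.

A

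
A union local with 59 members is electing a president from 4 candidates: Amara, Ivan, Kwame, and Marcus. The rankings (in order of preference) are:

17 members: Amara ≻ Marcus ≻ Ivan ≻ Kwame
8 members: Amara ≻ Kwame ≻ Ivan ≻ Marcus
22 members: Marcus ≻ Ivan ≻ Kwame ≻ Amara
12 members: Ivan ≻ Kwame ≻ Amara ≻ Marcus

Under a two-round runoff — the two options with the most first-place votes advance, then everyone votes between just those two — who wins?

Round 1 first-place votes: Amara 25, Ivan 12, Kwame 0, Marcus 22.
Amara and Marcus advance.
Runoff: Amara is preferred to Marcus by 37 voters; Marcus by 22.
Amara wins the runoff.

Amara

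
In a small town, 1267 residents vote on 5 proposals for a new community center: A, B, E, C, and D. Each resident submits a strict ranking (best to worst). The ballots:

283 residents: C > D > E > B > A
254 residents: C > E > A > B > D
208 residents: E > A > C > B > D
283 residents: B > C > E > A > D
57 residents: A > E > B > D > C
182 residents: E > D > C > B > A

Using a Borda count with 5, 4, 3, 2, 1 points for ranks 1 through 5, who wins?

A: 283·1 + 254·3 + 208·4 + 283·2 + 57·5 + 182·1 = 2910
B: 283·2 + 254·2 + 208·2 + 283·5 + 57·3 + 182·2 = 3440
E: 283·3 + 254·4 + 208·5 + 283·3 + 57·4 + 182·5 = 4892
C: 283·5 + 254·5 + 208·3 + 283·4 + 57·1 + 182·3 = 5044
D: 283·4 + 254·1 + 208·1 + 283·1 + 57·2 + 182·4 = 2719
C has the highest Borda score (5044).

C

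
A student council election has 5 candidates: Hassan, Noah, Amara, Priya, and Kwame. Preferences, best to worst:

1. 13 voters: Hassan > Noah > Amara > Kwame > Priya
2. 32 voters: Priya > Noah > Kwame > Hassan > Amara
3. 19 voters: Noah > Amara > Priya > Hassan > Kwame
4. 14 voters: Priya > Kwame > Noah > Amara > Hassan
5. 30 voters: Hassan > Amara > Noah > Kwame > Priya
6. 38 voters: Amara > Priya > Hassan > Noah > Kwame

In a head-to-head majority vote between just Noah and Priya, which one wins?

Voters preferring Noah to Priya: 62; preferring Priya to Noah: 84.
Priya wins the head-to-head.

Priya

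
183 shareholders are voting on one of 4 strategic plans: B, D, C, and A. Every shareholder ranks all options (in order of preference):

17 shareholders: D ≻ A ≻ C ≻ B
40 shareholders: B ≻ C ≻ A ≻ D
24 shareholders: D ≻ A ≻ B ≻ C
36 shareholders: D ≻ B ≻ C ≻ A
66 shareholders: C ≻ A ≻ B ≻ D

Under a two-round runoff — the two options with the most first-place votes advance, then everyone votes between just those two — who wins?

C

Round 1 first-place votes: B 40, D 77, C 66, A 0.
D and C advance.
Runoff: D is preferred to C by 77 voters; C by 106.
C wins the runoff.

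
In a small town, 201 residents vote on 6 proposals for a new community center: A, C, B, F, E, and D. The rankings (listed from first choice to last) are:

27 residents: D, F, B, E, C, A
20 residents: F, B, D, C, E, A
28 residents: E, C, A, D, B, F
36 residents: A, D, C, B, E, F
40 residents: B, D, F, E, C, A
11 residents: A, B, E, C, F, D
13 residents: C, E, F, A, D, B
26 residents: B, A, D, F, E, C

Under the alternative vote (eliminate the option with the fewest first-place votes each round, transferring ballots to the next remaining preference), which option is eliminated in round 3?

D

Round 1: A 47, C 13, B 66, F 20, E 28, D 27. Eliminate C.
Round 2: A 47, B 66, F 20, E 41, D 27. Eliminate F.
Round 3: A 47, B 86, E 41, D 27. Eliminate D.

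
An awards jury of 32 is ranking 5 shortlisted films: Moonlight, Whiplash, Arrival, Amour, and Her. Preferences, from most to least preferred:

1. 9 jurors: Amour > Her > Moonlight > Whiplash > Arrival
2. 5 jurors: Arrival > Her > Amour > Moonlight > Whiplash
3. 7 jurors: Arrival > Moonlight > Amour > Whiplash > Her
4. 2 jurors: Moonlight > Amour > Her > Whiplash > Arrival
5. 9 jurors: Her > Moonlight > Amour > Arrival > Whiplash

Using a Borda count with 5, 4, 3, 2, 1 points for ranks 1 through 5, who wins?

Amour

Moonlight: 9·3 + 5·2 + 7·4 + 2·5 + 9·4 = 111
Whiplash: 9·2 + 5·1 + 7·2 + 2·2 + 9·1 = 50
Arrival: 9·1 + 5·5 + 7·5 + 2·1 + 9·2 = 89
Amour: 9·5 + 5·3 + 7·3 + 2·4 + 9·3 = 116
Her: 9·4 + 5·4 + 7·1 + 2·3 + 9·5 = 114
Amour has the highest Borda score (116).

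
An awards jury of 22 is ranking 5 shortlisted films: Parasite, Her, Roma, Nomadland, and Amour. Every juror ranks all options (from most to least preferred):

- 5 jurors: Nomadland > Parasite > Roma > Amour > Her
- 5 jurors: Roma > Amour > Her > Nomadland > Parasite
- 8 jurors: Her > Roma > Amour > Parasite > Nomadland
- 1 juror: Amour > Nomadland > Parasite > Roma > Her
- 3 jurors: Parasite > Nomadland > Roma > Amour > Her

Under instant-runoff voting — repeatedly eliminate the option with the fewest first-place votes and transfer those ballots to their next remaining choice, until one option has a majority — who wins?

Round 1: Parasite 3, Her 8, Roma 5, Nomadland 5, Amour 1. Eliminate Amour.
Round 2: Parasite 3, Her 8, Roma 5, Nomadland 6. Eliminate Parasite.
Round 3: Her 8, Roma 5, Nomadland 9. Eliminate Roma.
Round 4: Her 13, Nomadland 9. Her has a majority.

Her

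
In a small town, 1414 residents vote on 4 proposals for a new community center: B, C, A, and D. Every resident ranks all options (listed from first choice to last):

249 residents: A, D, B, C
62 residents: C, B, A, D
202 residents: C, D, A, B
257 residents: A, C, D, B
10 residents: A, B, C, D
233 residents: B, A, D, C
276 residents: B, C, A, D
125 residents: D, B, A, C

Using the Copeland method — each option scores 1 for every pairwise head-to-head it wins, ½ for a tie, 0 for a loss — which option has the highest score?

B: beats C; loses to A and D → score 1.
C: beats D; loses to B and A → score 1.
A: beats B, C, and D → score 3.
D: beats B; loses to C and A → score 1.
A has the best pairwise record.

A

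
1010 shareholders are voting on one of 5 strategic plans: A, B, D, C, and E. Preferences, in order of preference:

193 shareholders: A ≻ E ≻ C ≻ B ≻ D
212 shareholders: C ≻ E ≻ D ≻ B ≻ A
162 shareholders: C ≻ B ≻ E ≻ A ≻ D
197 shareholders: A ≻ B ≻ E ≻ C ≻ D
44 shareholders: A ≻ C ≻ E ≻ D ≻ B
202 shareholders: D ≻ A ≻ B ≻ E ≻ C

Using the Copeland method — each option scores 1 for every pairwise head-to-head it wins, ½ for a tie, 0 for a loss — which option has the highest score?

A: beats B, D, C, and E → score 4.
B: beats D and E; loses to A and C → score 2.
D: loses to A, B, C, and E → score 0.
C: beats B and D; loses to A and E → score 2.
E: beats D and C; loses to A and B → score 2.
A has the best pairwise record.

A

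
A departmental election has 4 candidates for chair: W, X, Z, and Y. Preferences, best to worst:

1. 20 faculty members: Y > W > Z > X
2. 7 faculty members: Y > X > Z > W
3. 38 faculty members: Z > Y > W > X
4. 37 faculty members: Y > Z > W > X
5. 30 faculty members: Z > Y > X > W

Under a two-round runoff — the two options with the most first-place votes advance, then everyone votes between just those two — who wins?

Z

Round 1 first-place votes: W 0, X 0, Z 68, Y 64.
Z and Y advance.
Runoff: Z is preferred to Y by 68 voters; Y by 64.
Z wins the runoff.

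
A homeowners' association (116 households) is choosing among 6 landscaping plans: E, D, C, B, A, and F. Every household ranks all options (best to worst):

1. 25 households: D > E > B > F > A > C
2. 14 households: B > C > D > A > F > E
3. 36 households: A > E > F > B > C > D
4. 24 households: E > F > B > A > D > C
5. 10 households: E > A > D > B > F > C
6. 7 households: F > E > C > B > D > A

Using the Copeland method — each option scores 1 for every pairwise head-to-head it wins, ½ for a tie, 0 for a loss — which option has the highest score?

E: beats D, C, B, A, and F → score 5.
D: beats C; loses to E, B, A, and F → score 1.
C: loses to E, D, B, A, and F → score 0.
B: beats D, C, and A; loses to E and F → score 3.
A: beats D, C, and F; loses to E and B → score 3.
F: beats D, C, and B; loses to E and A → score 3.
E has the best pairwise record.

E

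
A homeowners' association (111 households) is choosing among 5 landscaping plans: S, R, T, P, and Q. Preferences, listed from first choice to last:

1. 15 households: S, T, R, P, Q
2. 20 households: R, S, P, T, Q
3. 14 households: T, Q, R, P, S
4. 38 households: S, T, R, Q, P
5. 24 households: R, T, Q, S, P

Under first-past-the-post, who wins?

First-place votes: S 53, R 44, T 14, P 0, Q 0.
S has the most first-place votes.

S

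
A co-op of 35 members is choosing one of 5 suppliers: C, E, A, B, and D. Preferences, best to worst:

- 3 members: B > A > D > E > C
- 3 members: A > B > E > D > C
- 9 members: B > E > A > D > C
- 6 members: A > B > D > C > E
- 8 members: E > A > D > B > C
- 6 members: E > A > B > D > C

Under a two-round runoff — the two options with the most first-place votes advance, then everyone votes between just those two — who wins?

B

Round 1 first-place votes: C 0, E 14, A 9, B 12, D 0.
E and B advance.
Runoff: E is preferred to B by 14 voters; B by 21.
B wins the runoff.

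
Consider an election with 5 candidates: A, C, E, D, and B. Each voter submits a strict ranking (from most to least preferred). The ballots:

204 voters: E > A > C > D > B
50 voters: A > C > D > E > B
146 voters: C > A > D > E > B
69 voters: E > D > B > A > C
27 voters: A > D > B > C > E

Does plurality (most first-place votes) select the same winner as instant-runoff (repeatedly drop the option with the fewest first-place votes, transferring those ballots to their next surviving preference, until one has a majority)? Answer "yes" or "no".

yes

Plurality — first-place votes: A 77, C 146, E 273, D 0, B 0. Winner: E.
Instant-runoff — R1 A 77, C 146, E 273, D 0, B 0 (E winner). Winner: E.
The two methods agree.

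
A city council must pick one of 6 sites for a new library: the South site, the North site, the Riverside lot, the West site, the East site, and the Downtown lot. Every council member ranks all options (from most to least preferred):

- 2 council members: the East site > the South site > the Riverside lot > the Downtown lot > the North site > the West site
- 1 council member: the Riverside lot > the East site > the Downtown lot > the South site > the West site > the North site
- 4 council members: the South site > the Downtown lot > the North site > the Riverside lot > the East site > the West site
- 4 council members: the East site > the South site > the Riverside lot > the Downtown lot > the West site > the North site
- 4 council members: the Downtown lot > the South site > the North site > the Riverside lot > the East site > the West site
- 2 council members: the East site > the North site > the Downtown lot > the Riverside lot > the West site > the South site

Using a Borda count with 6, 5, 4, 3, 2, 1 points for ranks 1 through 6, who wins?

the South site: 2·5 + 1·3 + 4·6 + 4·5 + 4·5 + 2·1 = 79
the North site: 2·2 + 1·1 + 4·4 + 4·1 + 4·4 + 2·5 = 51
the Riverside lot: 2·4 + 1·6 + 4·3 + 4·4 + 4·3 + 2·3 = 60
the West site: 2·1 + 1·2 + 4·1 + 4·2 + 4·1 + 2·2 = 24
the East site: 2·6 + 1·5 + 4·2 + 4·6 + 4·2 + 2·6 = 69
the Downtown lot: 2·3 + 1·4 + 4·5 + 4·3 + 4·6 + 2·4 = 74
the South site has the highest Borda score (79).

the South site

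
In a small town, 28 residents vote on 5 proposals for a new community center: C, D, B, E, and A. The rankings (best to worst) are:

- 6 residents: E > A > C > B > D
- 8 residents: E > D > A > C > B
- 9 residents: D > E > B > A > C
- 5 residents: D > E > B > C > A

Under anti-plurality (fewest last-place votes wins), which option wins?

E

Last-place votes: C 9, D 6, B 8, E 0, A 5.
E is ranked last by the fewest voters, so E wins.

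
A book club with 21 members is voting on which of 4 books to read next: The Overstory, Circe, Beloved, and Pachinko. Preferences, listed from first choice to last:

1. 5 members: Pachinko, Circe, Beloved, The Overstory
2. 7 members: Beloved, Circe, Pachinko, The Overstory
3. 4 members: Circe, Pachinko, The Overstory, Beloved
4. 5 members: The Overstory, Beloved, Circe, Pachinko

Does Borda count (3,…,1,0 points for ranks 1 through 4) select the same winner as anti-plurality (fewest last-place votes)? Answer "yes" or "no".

Borda — scores: The Overstory 19, Circe 41, Beloved 36, Pachinko 30. Winner: Circe.
Anti-plurality — last-place votes: The Overstory 12, Circe 0, Beloved 4, Pachinko 5. Winner: Circe.
The two methods agree.

yes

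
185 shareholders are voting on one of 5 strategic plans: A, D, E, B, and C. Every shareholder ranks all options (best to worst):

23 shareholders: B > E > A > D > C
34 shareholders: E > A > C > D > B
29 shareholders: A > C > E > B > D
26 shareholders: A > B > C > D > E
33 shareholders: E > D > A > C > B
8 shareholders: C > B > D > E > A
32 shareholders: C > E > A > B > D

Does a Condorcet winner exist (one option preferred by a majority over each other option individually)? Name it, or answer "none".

none

Checking pairwise contests:
E beats A 130–55.
A beats D 144–41.
C beats E 95–90.
A beats B 154–31.
A beats C 145–40.
Every option loses at least one head-to-head, so there is no Condorcet winner.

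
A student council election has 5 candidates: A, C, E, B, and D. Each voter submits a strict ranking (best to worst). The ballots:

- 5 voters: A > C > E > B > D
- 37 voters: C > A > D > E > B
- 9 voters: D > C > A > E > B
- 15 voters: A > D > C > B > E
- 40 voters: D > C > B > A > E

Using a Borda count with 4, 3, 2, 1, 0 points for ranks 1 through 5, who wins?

C

A: 5·4 + 37·3 + 9·2 + 15·4 + 40·1 = 249
C: 5·3 + 37·4 + 9·3 + 15·2 + 40·3 = 340
E: 5·2 + 37·1 + 9·1 + 15·0 + 40·0 = 56
B: 5·1 + 37·0 + 9·0 + 15·1 + 40·2 = 100
D: 5·0 + 37·2 + 9·4 + 15·3 + 40·4 = 315
C has the highest Borda score (340).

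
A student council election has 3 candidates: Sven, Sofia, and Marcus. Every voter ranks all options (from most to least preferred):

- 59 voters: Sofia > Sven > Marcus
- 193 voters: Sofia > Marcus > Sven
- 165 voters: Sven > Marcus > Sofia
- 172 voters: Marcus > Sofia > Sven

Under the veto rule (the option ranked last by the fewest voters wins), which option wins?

Marcus

Last-place votes: Sven 365, Sofia 165, Marcus 59.
Marcus is ranked last by the fewest voters, so Marcus wins.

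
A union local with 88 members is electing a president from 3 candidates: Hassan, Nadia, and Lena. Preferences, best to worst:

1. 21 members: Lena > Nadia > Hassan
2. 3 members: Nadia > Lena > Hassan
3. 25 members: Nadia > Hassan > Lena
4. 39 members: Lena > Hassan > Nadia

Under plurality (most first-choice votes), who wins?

Lena

First-place votes: Hassan 0, Nadia 28, Lena 60.
Lena has the most first-place votes.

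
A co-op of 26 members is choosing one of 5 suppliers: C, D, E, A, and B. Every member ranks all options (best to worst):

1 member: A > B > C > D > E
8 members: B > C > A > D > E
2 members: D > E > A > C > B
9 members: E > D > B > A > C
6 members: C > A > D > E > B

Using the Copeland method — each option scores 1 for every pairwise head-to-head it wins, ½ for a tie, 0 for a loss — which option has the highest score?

C

C: beats D, E, and A; loses to B → score 3.
D: beats E and B; loses to C and A → score 2.
E: beats B; loses to C, D, and A → score 1.
A: beats D and E; loses to C and B → score 2.
B: beats C and A; loses to D and E → score 2.
C has the best pairwise record.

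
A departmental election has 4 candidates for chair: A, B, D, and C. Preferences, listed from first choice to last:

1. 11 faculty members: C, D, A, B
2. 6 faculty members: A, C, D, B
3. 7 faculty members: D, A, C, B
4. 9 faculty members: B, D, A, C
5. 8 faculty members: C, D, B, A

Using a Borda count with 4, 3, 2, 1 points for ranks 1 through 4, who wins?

D

A: 11·2 + 6·4 + 7·3 + 9·2 + 8·1 = 93
B: 11·1 + 6·1 + 7·1 + 9·4 + 8·2 = 76
D: 11·3 + 6·2 + 7·4 + 9·3 + 8·3 = 124
C: 11·4 + 6·3 + 7·2 + 9·1 + 8·4 = 117
D has the highest Borda score (124).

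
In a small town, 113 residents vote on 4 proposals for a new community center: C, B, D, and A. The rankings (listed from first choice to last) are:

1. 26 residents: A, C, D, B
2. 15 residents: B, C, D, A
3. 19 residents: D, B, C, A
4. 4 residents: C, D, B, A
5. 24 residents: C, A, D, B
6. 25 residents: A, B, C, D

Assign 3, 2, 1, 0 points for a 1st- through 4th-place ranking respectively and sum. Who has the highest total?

C

C: 26·2 + 15·2 + 19·1 + 4·3 + 24·3 + 25·1 = 210
B: 26·0 + 15·3 + 19·2 + 4·1 + 24·0 + 25·2 = 137
D: 26·1 + 15·1 + 19·3 + 4·2 + 24·1 + 25·0 = 130
A: 26·3 + 15·0 + 19·0 + 4·0 + 24·2 + 25·3 = 201
C has the highest Borda score (210).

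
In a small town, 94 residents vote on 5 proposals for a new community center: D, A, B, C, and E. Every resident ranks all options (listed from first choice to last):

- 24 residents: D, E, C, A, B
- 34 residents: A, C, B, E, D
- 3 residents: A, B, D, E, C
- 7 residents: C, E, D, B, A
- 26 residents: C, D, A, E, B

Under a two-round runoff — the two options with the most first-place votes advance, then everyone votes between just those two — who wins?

Round 1 first-place votes: D 24, A 37, B 0, C 33, E 0.
A and C advance.
Runoff: A is preferred to C by 37 voters; C by 57.
C wins the runoff.

C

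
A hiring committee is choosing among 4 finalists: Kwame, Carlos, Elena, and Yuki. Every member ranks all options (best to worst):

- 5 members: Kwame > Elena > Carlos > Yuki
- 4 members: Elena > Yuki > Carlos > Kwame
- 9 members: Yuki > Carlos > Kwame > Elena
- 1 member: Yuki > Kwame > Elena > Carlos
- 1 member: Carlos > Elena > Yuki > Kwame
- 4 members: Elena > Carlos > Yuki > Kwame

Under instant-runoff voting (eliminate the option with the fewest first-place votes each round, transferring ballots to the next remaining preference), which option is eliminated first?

Round 1: Kwame 5, Carlos 1, Elena 8, Yuki 10. Eliminate Carlos.

Carlos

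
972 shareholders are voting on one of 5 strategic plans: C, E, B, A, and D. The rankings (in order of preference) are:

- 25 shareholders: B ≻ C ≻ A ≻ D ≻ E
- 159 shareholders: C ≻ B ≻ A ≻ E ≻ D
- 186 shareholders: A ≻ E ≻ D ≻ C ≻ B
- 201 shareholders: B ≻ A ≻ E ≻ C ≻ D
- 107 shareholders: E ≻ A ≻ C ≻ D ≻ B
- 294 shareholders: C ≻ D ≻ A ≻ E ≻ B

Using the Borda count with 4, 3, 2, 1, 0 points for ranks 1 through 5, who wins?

A

C: 25·3 + 159·4 + 186·1 + 201·1 + 107·2 + 294·4 = 2488
E: 25·0 + 159·1 + 186·3 + 201·2 + 107·4 + 294·1 = 1841
B: 25·4 + 159·3 + 186·0 + 201·4 + 107·0 + 294·0 = 1381
A: 25·2 + 159·2 + 186·4 + 201·3 + 107·3 + 294·2 = 2624
D: 25·1 + 159·0 + 186·2 + 201·0 + 107·1 + 294·3 = 1386
A has the highest Borda score (2624).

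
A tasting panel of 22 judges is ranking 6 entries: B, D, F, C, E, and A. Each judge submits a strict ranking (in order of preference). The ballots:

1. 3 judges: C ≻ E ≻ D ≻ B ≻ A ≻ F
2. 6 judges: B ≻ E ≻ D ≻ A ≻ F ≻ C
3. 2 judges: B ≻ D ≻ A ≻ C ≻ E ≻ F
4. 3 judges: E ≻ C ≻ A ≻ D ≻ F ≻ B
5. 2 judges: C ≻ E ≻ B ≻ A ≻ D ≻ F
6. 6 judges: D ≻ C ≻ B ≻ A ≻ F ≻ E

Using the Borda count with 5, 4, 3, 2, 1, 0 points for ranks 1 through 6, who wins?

D

B: 3·2 + 6·5 + 2·5 + 3·0 + 2·3 + 6·3 = 70
D: 3·3 + 6·3 + 2·4 + 3·2 + 2·1 + 6·5 = 73
F: 3·0 + 6·1 + 2·0 + 3·1 + 2·0 + 6·1 = 15
C: 3·5 + 6·0 + 2·2 + 3·4 + 2·5 + 6·4 = 65
E: 3·4 + 6·4 + 2·1 + 3·5 + 2·4 + 6·0 = 61
A: 3·1 + 6·2 + 2·3 + 3·3 + 2·2 + 6·2 = 46
D has the highest Borda score (73).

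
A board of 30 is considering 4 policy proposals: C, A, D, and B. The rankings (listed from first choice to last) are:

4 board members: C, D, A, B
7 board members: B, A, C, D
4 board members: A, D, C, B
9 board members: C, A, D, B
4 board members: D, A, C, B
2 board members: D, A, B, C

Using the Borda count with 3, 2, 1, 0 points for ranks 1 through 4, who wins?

A

C: 4·3 + 7·1 + 4·1 + 9·3 + 4·1 + 2·0 = 54
A: 4·1 + 7·2 + 4·3 + 9·2 + 4·2 + 2·2 = 60
D: 4·2 + 7·0 + 4·2 + 9·1 + 4·3 + 2·3 = 43
B: 4·0 + 7·3 + 4·0 + 9·0 + 4·0 + 2·1 = 23
A has the highest Borda score (60).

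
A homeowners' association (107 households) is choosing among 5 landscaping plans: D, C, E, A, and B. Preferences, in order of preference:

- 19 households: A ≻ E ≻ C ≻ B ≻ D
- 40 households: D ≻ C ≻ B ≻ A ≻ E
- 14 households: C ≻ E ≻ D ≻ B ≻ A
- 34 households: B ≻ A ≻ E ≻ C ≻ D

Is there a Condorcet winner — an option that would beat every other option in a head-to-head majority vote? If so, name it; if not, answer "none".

C

C vs D: 67–40 for C.
C vs E: 54–53 for C.
C vs A: 54–53 for C.
C vs B: 73–34 for C.
C beats every other option head-to-head.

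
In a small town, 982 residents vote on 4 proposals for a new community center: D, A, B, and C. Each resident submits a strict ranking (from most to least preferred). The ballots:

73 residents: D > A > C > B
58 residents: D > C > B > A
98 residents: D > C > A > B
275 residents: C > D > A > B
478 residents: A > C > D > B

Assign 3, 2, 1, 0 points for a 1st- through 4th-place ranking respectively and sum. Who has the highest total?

D: 73·3 + 58·3 + 98·3 + 275·2 + 478·1 = 1715
A: 73·2 + 58·0 + 98·1 + 275·1 + 478·3 = 1953
B: 73·0 + 58·1 + 98·0 + 275·0 + 478·0 = 58
C: 73·1 + 58·2 + 98·2 + 275·3 + 478·2 = 2166
C has the highest Borda score (2166).

C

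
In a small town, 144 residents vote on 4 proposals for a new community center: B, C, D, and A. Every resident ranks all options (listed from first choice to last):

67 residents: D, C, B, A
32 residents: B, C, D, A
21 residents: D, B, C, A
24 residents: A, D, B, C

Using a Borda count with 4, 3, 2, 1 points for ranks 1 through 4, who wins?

D

B: 67·2 + 32·4 + 21·3 + 24·2 = 373
C: 67·3 + 32·3 + 21·2 + 24·1 = 363
D: 67·4 + 32·2 + 21·4 + 24·3 = 488
A: 67·1 + 32·1 + 21·1 + 24·4 = 216
D has the highest Borda score (488).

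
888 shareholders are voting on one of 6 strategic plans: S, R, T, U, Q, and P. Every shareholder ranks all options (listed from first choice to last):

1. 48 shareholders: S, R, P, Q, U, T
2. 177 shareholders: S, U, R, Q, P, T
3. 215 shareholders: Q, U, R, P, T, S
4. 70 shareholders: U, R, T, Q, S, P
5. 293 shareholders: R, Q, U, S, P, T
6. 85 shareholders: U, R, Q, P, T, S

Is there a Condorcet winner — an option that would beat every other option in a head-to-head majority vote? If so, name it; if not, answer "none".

Checking pairwise contests:
R beats S 663–225.
U beats R 547–341.
S beats T 518–370.
Q beats U 556–332.
R beats Q 673–215.
S beats P 588–300.
Every option loses at least one head-to-head, so there is no Condorcet winner.

none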